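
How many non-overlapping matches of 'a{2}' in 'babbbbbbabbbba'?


Pattern 'a{2}' matches exactly 2 consecutive a's (greedy, non-overlapping).
String: 'babbbbbbabbbba'
Scanning for runs of a's:
  Run at pos 1: 'a' (length 1) -> 0 match(es)
  Run at pos 8: 'a' (length 1) -> 0 match(es)
  Run at pos 13: 'a' (length 1) -> 0 match(es)
Matches found: []
Total: 0

0


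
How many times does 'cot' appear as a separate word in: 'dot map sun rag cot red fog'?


Scanning each word for exact match 'cot':
  Word 1: 'dot' -> no
  Word 2: 'map' -> no
  Word 3: 'sun' -> no
  Word 4: 'rag' -> no
  Word 5: 'cot' -> MATCH
  Word 6: 'red' -> no
  Word 7: 'fog' -> no
Total matches: 1

1


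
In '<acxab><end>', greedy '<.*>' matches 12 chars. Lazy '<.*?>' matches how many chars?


Greedy '<.*>' tries to match as MUCH as possible.
Lazy '<.*?>' tries to match as LITTLE as possible.

String: '<acxab><end>'
Greedy '<.*>' starts at first '<' and extends to the LAST '>': '<acxab><end>' (12 chars)
Lazy '<.*?>' starts at first '<' and stops at the FIRST '>': '<acxab>' (7 chars)

7


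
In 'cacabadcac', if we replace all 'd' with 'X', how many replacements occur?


re.sub('d', 'X', text) replaces every occurrence of 'd' with 'X'.
Text: 'cacabadcac'
Scanning for 'd':
  pos 6: 'd' -> replacement #1
Total replacements: 1

1


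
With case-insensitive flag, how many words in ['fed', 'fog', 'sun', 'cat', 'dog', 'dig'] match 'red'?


Case-insensitive matching: compare each word's lowercase form to 'red'.
  'fed' -> lower='fed' -> no
  'fog' -> lower='fog' -> no
  'sun' -> lower='sun' -> no
  'cat' -> lower='cat' -> no
  'dog' -> lower='dog' -> no
  'dig' -> lower='dig' -> no
Matches: []
Count: 0

0


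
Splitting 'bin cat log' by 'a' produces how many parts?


Splitting by 'a' breaks the string at each occurrence of the separator.
Text: 'bin cat log'
Parts after split:
  Part 1: 'bin c'
  Part 2: 't log'
Total parts: 2

2


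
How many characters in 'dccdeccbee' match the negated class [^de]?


Negated class [^de] matches any char NOT in {d, e}
Scanning 'dccdeccbee':
  pos 0: 'd' -> no (excluded)
  pos 1: 'c' -> MATCH
  pos 2: 'c' -> MATCH
  pos 3: 'd' -> no (excluded)
  pos 4: 'e' -> no (excluded)
  pos 5: 'c' -> MATCH
  pos 6: 'c' -> MATCH
  pos 7: 'b' -> MATCH
  pos 8: 'e' -> no (excluded)
  pos 9: 'e' -> no (excluded)
Total matches: 5

5


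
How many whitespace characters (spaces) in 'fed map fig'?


\s matches whitespace characters (spaces, tabs, etc.).
Text: 'fed map fig'
This text has 3 words separated by spaces.
Number of spaces = number of words - 1 = 3 - 1 = 2

2


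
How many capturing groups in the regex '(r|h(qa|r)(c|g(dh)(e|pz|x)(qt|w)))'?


To count capturing groups, count each '(' that starts a group.
Pattern: '(r|h(qa|r)(c|g(dh)(e|pz|x)(qt|w)))'
Walking through the pattern:
  Position 0: '(' -> group #1
  Position 4: '(' -> group #2
  Position 10: '(' -> group #3
  Position 14: '(' -> group #4
  Position 18: '(' -> group #5
  Position 26: '(' -> group #6
Total capturing groups: 6

6


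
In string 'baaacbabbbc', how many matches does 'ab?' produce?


Pattern 'ab?' matches 'a' optionally followed by 'b'.
String: 'baaacbabbbc'
Scanning left to right for 'a' then checking next char:
  Match 1: 'a' (a not followed by b)
  Match 2: 'a' (a not followed by b)
  Match 3: 'a' (a not followed by b)
  Match 4: 'ab' (a followed by b)
Total matches: 4

4


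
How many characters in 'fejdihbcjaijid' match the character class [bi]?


Character class [bi] matches any of: {b, i}
Scanning string 'fejdihbcjaijid' character by character:
  pos 0: 'f' -> no
  pos 1: 'e' -> no
  pos 2: 'j' -> no
  pos 3: 'd' -> no
  pos 4: 'i' -> MATCH
  pos 5: 'h' -> no
  pos 6: 'b' -> MATCH
  pos 7: 'c' -> no
  pos 8: 'j' -> no
  pos 9: 'a' -> no
  pos 10: 'i' -> MATCH
  pos 11: 'j' -> no
  pos 12: 'i' -> MATCH
  pos 13: 'd' -> no
Total matches: 4

4


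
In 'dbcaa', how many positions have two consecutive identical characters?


Looking for consecutive identical characters in 'dbcaa':
  pos 0-1: 'd' vs 'b' -> different
  pos 1-2: 'b' vs 'c' -> different
  pos 2-3: 'c' vs 'a' -> different
  pos 3-4: 'a' vs 'a' -> MATCH ('aa')
Consecutive identical pairs: ['aa']
Count: 1

1


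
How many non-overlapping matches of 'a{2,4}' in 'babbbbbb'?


Pattern 'a{2,4}' matches between 2 and 4 consecutive a's (greedy).
String: 'babbbbbb'
Finding runs of a's and applying greedy matching:
  Run at pos 1: 'a' (length 1)
Matches: []
Count: 0

0


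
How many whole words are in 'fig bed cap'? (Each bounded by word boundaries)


Word boundaries (\b) mark the start/end of each word.
Text: 'fig bed cap'
Splitting by whitespace:
  Word 1: 'fig'
  Word 2: 'bed'
  Word 3: 'cap'
Total whole words: 3

3


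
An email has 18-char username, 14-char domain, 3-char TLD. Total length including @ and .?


An email address has format: username@domain.tld
Username length: 18
'@' character: 1
Domain length: 14
'.' character: 1
TLD length: 3
Total = 18 + 1 + 14 + 1 + 3 = 37

37


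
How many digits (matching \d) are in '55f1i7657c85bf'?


\d matches any digit 0-9.
Scanning '55f1i7657c85bf':
  pos 0: '5' -> DIGIT
  pos 1: '5' -> DIGIT
  pos 3: '1' -> DIGIT
  pos 5: '7' -> DIGIT
  pos 6: '6' -> DIGIT
  pos 7: '5' -> DIGIT
  pos 8: '7' -> DIGIT
  pos 10: '8' -> DIGIT
  pos 11: '5' -> DIGIT
Digits found: ['5', '5', '1', '7', '6', '5', '7', '8', '5']
Total: 9

9


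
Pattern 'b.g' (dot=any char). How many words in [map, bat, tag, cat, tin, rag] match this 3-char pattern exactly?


Pattern 'b.g' means: starts with 'b', any single char, ends with 'g'.
Checking each word (must be exactly 3 chars):
  'map' (len=3): no
  'bat' (len=3): no
  'tag' (len=3): no
  'cat' (len=3): no
  'tin' (len=3): no
  'rag' (len=3): no
Matching words: []
Total: 0

0


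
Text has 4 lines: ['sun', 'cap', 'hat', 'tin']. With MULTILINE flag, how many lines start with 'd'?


With MULTILINE flag, ^ matches the start of each line.
Lines: ['sun', 'cap', 'hat', 'tin']
Checking which lines start with 'd':
  Line 1: 'sun' -> no
  Line 2: 'cap' -> no
  Line 3: 'hat' -> no
  Line 4: 'tin' -> no
Matching lines: []
Count: 0

0


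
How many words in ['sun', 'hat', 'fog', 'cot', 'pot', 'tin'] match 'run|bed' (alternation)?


Alternation 'run|bed' matches either 'run' or 'bed'.
Checking each word:
  'sun' -> no
  'hat' -> no
  'fog' -> no
  'cot' -> no
  'pot' -> no
  'tin' -> no
Matches: []
Count: 0

0


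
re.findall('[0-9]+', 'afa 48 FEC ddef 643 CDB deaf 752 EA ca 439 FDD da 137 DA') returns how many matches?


Pattern '[0-9]+' finds one or more digits.
Text: 'afa 48 FEC ddef 643 CDB deaf 752 EA ca 439 FDD da 137 DA'
Scanning for matches:
  Match 1: '48'
  Match 2: '643'
  Match 3: '752'
  Match 4: '439'
  Match 5: '137'
Total matches: 5

5


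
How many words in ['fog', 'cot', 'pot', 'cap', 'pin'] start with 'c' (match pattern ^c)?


Pattern ^c anchors to start of word. Check which words begin with 'c':
  'fog' -> no
  'cot' -> MATCH (starts with 'c')
  'pot' -> no
  'cap' -> MATCH (starts with 'c')
  'pin' -> no
Matching words: ['cot', 'cap']
Count: 2

2


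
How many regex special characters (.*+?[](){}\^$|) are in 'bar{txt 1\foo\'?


Regex special characters are: . * + ? [ ] ( ) { } \ ^ $ |
Scanning 'bar{txt 1\foo\':
  pos 3: '{' -> SPECIAL
  pos 9: '\' -> SPECIAL
  pos 13: '\' -> SPECIAL
Special chars found: ['{', '\\', '\\']
Total: 3

3


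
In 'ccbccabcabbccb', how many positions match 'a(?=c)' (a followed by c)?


Lookahead 'a(?=c)' matches 'a' only when followed by 'c'.
String: 'ccbccabcabbccb'
Checking each position where char is 'a':
  pos 5: 'a' -> no (next='b')
  pos 8: 'a' -> no (next='b')
Matching positions: []
Count: 0

0


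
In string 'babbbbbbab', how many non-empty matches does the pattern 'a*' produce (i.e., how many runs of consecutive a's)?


Pattern 'a*' matches zero or more a's. We want non-empty runs of consecutive a's.
String: 'babbbbbbab'
Walking through the string to find runs of a's:
  Run 1: positions 1-1 -> 'a'
  Run 2: positions 8-8 -> 'a'
Non-empty runs found: ['a', 'a']
Count: 2

2


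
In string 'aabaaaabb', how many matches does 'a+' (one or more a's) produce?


Pattern 'a+' matches one or more consecutive a's.
String: 'aabaaaabb'
Scanning for runs of a:
  Match 1: 'aa' (length 2)
  Match 2: 'aaaa' (length 4)
Total matches: 2

2


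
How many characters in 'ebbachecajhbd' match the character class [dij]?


Character class [dij] matches any of: {d, i, j}
Scanning string 'ebbachecajhbd' character by character:
  pos 0: 'e' -> no
  pos 1: 'b' -> no
  pos 2: 'b' -> no
  pos 3: 'a' -> no
  pos 4: 'c' -> no
  pos 5: 'h' -> no
  pos 6: 'e' -> no
  pos 7: 'c' -> no
  pos 8: 'a' -> no
  pos 9: 'j' -> MATCH
  pos 10: 'h' -> no
  pos 11: 'b' -> no
  pos 12: 'd' -> MATCH
Total matches: 2

2


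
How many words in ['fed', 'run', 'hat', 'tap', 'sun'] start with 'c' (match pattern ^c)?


Pattern ^c anchors to start of word. Check which words begin with 'c':
  'fed' -> no
  'run' -> no
  'hat' -> no
  'tap' -> no
  'sun' -> no
Matching words: []
Count: 0

0


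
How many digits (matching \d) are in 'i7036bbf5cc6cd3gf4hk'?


\d matches any digit 0-9.
Scanning 'i7036bbf5cc6cd3gf4hk':
  pos 1: '7' -> DIGIT
  pos 2: '0' -> DIGIT
  pos 3: '3' -> DIGIT
  pos 4: '6' -> DIGIT
  pos 8: '5' -> DIGIT
  pos 11: '6' -> DIGIT
  pos 14: '3' -> DIGIT
  pos 17: '4' -> DIGIT
Digits found: ['7', '0', '3', '6', '5', '6', '3', '4']
Total: 8

8


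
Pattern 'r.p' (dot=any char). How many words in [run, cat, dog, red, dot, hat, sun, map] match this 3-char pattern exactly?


Pattern 'r.p' means: starts with 'r', any single char, ends with 'p'.
Checking each word (must be exactly 3 chars):
  'run' (len=3): no
  'cat' (len=3): no
  'dog' (len=3): no
  'red' (len=3): no
  'dot' (len=3): no
  'hat' (len=3): no
  'sun' (len=3): no
  'map' (len=3): no
Matching words: []
Total: 0

0


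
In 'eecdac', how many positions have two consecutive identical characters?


Looking for consecutive identical characters in 'eecdac':
  pos 0-1: 'e' vs 'e' -> MATCH ('ee')
  pos 1-2: 'e' vs 'c' -> different
  pos 2-3: 'c' vs 'd' -> different
  pos 3-4: 'd' vs 'a' -> different
  pos 4-5: 'a' vs 'c' -> different
Consecutive identical pairs: ['ee']
Count: 1

1


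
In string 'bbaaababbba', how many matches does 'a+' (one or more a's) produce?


Pattern 'a+' matches one or more consecutive a's.
String: 'bbaaababbba'
Scanning for runs of a:
  Match 1: 'aaa' (length 3)
  Match 2: 'a' (length 1)
  Match 3: 'a' (length 1)
Total matches: 3

3


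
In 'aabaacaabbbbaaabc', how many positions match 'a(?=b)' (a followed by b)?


Lookahead 'a(?=b)' matches 'a' only when followed by 'b'.
String: 'aabaacaabbbbaaabc'
Checking each position where char is 'a':
  pos 0: 'a' -> no (next='a')
  pos 1: 'a' -> MATCH (next='b')
  pos 3: 'a' -> no (next='a')
  pos 4: 'a' -> no (next='c')
  pos 6: 'a' -> no (next='a')
  pos 7: 'a' -> MATCH (next='b')
  pos 12: 'a' -> no (next='a')
  pos 13: 'a' -> no (next='a')
  pos 14: 'a' -> MATCH (next='b')
Matching positions: [1, 7, 14]
Count: 3

3


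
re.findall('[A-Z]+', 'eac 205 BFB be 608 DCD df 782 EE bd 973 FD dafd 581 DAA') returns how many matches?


Pattern '[A-Z]+' finds one or more uppercase letters.
Text: 'eac 205 BFB be 608 DCD df 782 EE bd 973 FD dafd 581 DAA'
Scanning for matches:
  Match 1: 'BFB'
  Match 2: 'DCD'
  Match 3: 'EE'
  Match 4: 'FD'
  Match 5: 'DAA'
Total matches: 5

5


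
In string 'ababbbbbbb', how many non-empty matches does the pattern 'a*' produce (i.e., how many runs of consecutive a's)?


Pattern 'a*' matches zero or more a's. We want non-empty runs of consecutive a's.
String: 'ababbbbbbb'
Walking through the string to find runs of a's:
  Run 1: positions 0-0 -> 'a'
  Run 2: positions 2-2 -> 'a'
Non-empty runs found: ['a', 'a']
Count: 2

2


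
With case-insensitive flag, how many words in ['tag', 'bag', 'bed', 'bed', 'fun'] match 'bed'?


Case-insensitive matching: compare each word's lowercase form to 'bed'.
  'tag' -> lower='tag' -> no
  'bag' -> lower='bag' -> no
  'bed' -> lower='bed' -> MATCH
  'bed' -> lower='bed' -> MATCH
  'fun' -> lower='fun' -> no
Matches: ['bed', 'bed']
Count: 2

2


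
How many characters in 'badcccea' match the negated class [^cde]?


Negated class [^cde] matches any char NOT in {c, d, e}
Scanning 'badcccea':
  pos 0: 'b' -> MATCH
  pos 1: 'a' -> MATCH
  pos 2: 'd' -> no (excluded)
  pos 3: 'c' -> no (excluded)
  pos 4: 'c' -> no (excluded)
  pos 5: 'c' -> no (excluded)
  pos 6: 'e' -> no (excluded)
  pos 7: 'a' -> MATCH
Total matches: 3

3


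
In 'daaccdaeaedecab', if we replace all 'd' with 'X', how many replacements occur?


re.sub('d', 'X', text) replaces every occurrence of 'd' with 'X'.
Text: 'daaccdaeaedecab'
Scanning for 'd':
  pos 0: 'd' -> replacement #1
  pos 5: 'd' -> replacement #2
  pos 10: 'd' -> replacement #3
Total replacements: 3

3


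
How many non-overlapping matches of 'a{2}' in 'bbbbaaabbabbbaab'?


Pattern 'a{2}' matches exactly 2 consecutive a's (greedy, non-overlapping).
String: 'bbbbaaabbabbbaab'
Scanning for runs of a's:
  Run at pos 4: 'aaa' (length 3) -> 1 match(es)
  Run at pos 9: 'a' (length 1) -> 0 match(es)
  Run at pos 13: 'aa' (length 2) -> 1 match(es)
Matches found: ['aa', 'aa']
Total: 2

2


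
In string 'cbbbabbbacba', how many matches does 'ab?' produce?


Pattern 'ab?' matches 'a' optionally followed by 'b'.
String: 'cbbbabbbacba'
Scanning left to right for 'a' then checking next char:
  Match 1: 'ab' (a followed by b)
  Match 2: 'a' (a not followed by b)
  Match 3: 'a' (a not followed by b)
Total matches: 3

3


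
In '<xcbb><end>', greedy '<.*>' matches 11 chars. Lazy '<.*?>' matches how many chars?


Greedy '<.*>' tries to match as MUCH as possible.
Lazy '<.*?>' tries to match as LITTLE as possible.

String: '<xcbb><end>'
Greedy '<.*>' starts at first '<' and extends to the LAST '>': '<xcbb><end>' (11 chars)
Lazy '<.*?>' starts at first '<' and stops at the FIRST '>': '<xcbb>' (6 chars)

6


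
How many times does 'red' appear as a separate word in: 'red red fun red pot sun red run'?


Scanning each word for exact match 'red':
  Word 1: 'red' -> MATCH
  Word 2: 'red' -> MATCH
  Word 3: 'fun' -> no
  Word 4: 'red' -> MATCH
  Word 5: 'pot' -> no
  Word 6: 'sun' -> no
  Word 7: 'red' -> MATCH
  Word 8: 'run' -> no
Total matches: 4

4


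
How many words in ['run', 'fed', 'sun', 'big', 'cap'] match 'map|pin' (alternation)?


Alternation 'map|pin' matches either 'map' or 'pin'.
Checking each word:
  'run' -> no
  'fed' -> no
  'sun' -> no
  'big' -> no
  'cap' -> no
Matches: []
Count: 0

0


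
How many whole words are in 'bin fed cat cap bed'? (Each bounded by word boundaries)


Word boundaries (\b) mark the start/end of each word.
Text: 'bin fed cat cap bed'
Splitting by whitespace:
  Word 1: 'bin'
  Word 2: 'fed'
  Word 3: 'cat'
  Word 4: 'cap'
  Word 5: 'bed'
Total whole words: 5

5


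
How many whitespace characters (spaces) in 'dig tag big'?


\s matches whitespace characters (spaces, tabs, etc.).
Text: 'dig tag big'
This text has 3 words separated by spaces.
Number of spaces = number of words - 1 = 3 - 1 = 2

2


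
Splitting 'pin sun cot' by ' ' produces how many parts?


Splitting by ' ' breaks the string at each occurrence of the separator.
Text: 'pin sun cot'
Parts after split:
  Part 1: 'pin'
  Part 2: 'sun'
  Part 3: 'cot'
Total parts: 3

3


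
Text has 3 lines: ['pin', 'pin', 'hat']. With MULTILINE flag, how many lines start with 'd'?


With MULTILINE flag, ^ matches the start of each line.
Lines: ['pin', 'pin', 'hat']
Checking which lines start with 'd':
  Line 1: 'pin' -> no
  Line 2: 'pin' -> no
  Line 3: 'hat' -> no
Matching lines: []
Count: 0

0


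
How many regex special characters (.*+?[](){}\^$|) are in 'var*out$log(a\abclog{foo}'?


Regex special characters are: . * + ? [ ] ( ) { } \ ^ $ |
Scanning 'var*out$log(a\abclog{foo}':
  pos 3: '*' -> SPECIAL
  pos 7: '$' -> SPECIAL
  pos 11: '(' -> SPECIAL
  pos 13: '\' -> SPECIAL
  pos 20: '{' -> SPECIAL
  pos 24: '}' -> SPECIAL
Special chars found: ['*', '$', '(', '\\', '{', '}']
Total: 6

6


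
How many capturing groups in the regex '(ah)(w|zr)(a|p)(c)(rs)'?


To count capturing groups, count each '(' that starts a group.
Pattern: '(ah)(w|zr)(a|p)(c)(rs)'
Walking through the pattern:
  Position 0: '(' -> group #1
  Position 4: '(' -> group #2
  Position 10: '(' -> group #3
  Position 15: '(' -> group #4
  Position 18: '(' -> group #5
Total capturing groups: 5

5


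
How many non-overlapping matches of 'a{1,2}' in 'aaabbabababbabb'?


Pattern 'a{1,2}' matches between 1 and 2 consecutive a's (greedy).
String: 'aaabbabababbabb'
Finding runs of a's and applying greedy matching:
  Run at pos 0: 'aaa' (length 3)
  Run at pos 5: 'a' (length 1)
  Run at pos 7: 'a' (length 1)
  Run at pos 9: 'a' (length 1)
  Run at pos 12: 'a' (length 1)
Matches: ['aa', 'a', 'a', 'a', 'a', 'a']
Count: 6

6


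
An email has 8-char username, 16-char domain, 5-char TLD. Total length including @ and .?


An email address has format: username@domain.tld
Username length: 8
'@' character: 1
Domain length: 16
'.' character: 1
TLD length: 5
Total = 8 + 1 + 16 + 1 + 5 = 31

31


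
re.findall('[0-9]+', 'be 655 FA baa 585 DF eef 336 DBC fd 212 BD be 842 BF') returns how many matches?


Pattern '[0-9]+' finds one or more digits.
Text: 'be 655 FA baa 585 DF eef 336 DBC fd 212 BD be 842 BF'
Scanning for matches:
  Match 1: '655'
  Match 2: '585'
  Match 3: '336'
  Match 4: '212'
  Match 5: '842'
Total matches: 5

5


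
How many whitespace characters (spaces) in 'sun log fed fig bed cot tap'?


\s matches whitespace characters (spaces, tabs, etc.).
Text: 'sun log fed fig bed cot tap'
This text has 7 words separated by spaces.
Number of spaces = number of words - 1 = 7 - 1 = 6

6


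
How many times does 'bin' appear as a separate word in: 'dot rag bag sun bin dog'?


Scanning each word for exact match 'bin':
  Word 1: 'dot' -> no
  Word 2: 'rag' -> no
  Word 3: 'bag' -> no
  Word 4: 'sun' -> no
  Word 5: 'bin' -> MATCH
  Word 6: 'dog' -> no
Total matches: 1

1


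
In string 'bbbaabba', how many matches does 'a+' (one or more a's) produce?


Pattern 'a+' matches one or more consecutive a's.
String: 'bbbaabba'
Scanning for runs of a:
  Match 1: 'aa' (length 2)
  Match 2: 'a' (length 1)
Total matches: 2

2


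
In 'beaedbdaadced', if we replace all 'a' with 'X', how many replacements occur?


re.sub('a', 'X', text) replaces every occurrence of 'a' with 'X'.
Text: 'beaedbdaadced'
Scanning for 'a':
  pos 2: 'a' -> replacement #1
  pos 7: 'a' -> replacement #2
  pos 8: 'a' -> replacement #3
Total replacements: 3

3


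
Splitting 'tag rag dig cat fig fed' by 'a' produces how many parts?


Splitting by 'a' breaks the string at each occurrence of the separator.
Text: 'tag rag dig cat fig fed'
Parts after split:
  Part 1: 't'
  Part 2: 'g r'
  Part 3: 'g dig c'
  Part 4: 't fig fed'
Total parts: 4

4


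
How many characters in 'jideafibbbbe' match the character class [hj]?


Character class [hj] matches any of: {h, j}
Scanning string 'jideafibbbbe' character by character:
  pos 0: 'j' -> MATCH
  pos 1: 'i' -> no
  pos 2: 'd' -> no
  pos 3: 'e' -> no
  pos 4: 'a' -> no
  pos 5: 'f' -> no
  pos 6: 'i' -> no
  pos 7: 'b' -> no
  pos 8: 'b' -> no
  pos 9: 'b' -> no
  pos 10: 'b' -> no
  pos 11: 'e' -> no
Total matches: 1

1


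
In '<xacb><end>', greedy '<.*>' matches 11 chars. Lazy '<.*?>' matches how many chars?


Greedy '<.*>' tries to match as MUCH as possible.
Lazy '<.*?>' tries to match as LITTLE as possible.

String: '<xacb><end>'
Greedy '<.*>' starts at first '<' and extends to the LAST '>': '<xacb><end>' (11 chars)
Lazy '<.*?>' starts at first '<' and stops at the FIRST '>': '<xacb>' (6 chars)

6


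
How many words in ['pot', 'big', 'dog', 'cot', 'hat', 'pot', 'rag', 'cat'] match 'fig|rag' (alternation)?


Alternation 'fig|rag' matches either 'fig' or 'rag'.
Checking each word:
  'pot' -> no
  'big' -> no
  'dog' -> no
  'cot' -> no
  'hat' -> no
  'pot' -> no
  'rag' -> MATCH
  'cat' -> no
Matches: ['rag']
Count: 1

1


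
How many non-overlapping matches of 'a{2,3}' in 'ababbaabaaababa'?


Pattern 'a{2,3}' matches between 2 and 3 consecutive a's (greedy).
String: 'ababbaabaaababa'
Finding runs of a's and applying greedy matching:
  Run at pos 0: 'a' (length 1)
  Run at pos 2: 'a' (length 1)
  Run at pos 5: 'aa' (length 2)
  Run at pos 8: 'aaa' (length 3)
  Run at pos 12: 'a' (length 1)
  Run at pos 14: 'a' (length 1)
Matches: ['aa', 'aaa']
Count: 2

2


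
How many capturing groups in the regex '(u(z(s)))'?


To count capturing groups, count each '(' that starts a group.
Pattern: '(u(z(s)))'
Walking through the pattern:
  Position 0: '(' -> group #1
  Position 2: '(' -> group #2
  Position 4: '(' -> group #3
Total capturing groups: 3

3


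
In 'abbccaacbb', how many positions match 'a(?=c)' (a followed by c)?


Lookahead 'a(?=c)' matches 'a' only when followed by 'c'.
String: 'abbccaacbb'
Checking each position where char is 'a':
  pos 0: 'a' -> no (next='b')
  pos 5: 'a' -> no (next='a')
  pos 6: 'a' -> MATCH (next='c')
Matching positions: [6]
Count: 1

1


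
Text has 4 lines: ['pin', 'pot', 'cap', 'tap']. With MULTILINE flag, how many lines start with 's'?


With MULTILINE flag, ^ matches the start of each line.
Lines: ['pin', 'pot', 'cap', 'tap']
Checking which lines start with 's':
  Line 1: 'pin' -> no
  Line 2: 'pot' -> no
  Line 3: 'cap' -> no
  Line 4: 'tap' -> no
Matching lines: []
Count: 0

0


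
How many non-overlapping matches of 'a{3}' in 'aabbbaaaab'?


Pattern 'a{3}' matches exactly 3 consecutive a's (greedy, non-overlapping).
String: 'aabbbaaaab'
Scanning for runs of a's:
  Run at pos 0: 'aa' (length 2) -> 0 match(es)
  Run at pos 5: 'aaaa' (length 4) -> 1 match(es)
Matches found: ['aaa']
Total: 1

1


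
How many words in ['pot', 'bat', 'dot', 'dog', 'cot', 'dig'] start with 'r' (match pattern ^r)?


Pattern ^r anchors to start of word. Check which words begin with 'r':
  'pot' -> no
  'bat' -> no
  'dot' -> no
  'dog' -> no
  'cot' -> no
  'dig' -> no
Matching words: []
Count: 0

0


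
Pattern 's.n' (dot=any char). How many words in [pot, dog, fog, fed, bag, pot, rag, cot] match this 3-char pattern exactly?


Pattern 's.n' means: starts with 's', any single char, ends with 'n'.
Checking each word (must be exactly 3 chars):
  'pot' (len=3): no
  'dog' (len=3): no
  'fog' (len=3): no
  'fed' (len=3): no
  'bag' (len=3): no
  'pot' (len=3): no
  'rag' (len=3): no
  'cot' (len=3): no
Matching words: []
Total: 0

0


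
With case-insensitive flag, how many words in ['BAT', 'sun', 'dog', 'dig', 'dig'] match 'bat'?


Case-insensitive matching: compare each word's lowercase form to 'bat'.
  'BAT' -> lower='bat' -> MATCH
  'sun' -> lower='sun' -> no
  'dog' -> lower='dog' -> no
  'dig' -> lower='dig' -> no
  'dig' -> lower='dig' -> no
Matches: ['BAT']
Count: 1

1


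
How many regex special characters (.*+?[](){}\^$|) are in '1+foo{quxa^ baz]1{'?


Regex special characters are: . * + ? [ ] ( ) { } \ ^ $ |
Scanning '1+foo{quxa^ baz]1{':
  pos 1: '+' -> SPECIAL
  pos 5: '{' -> SPECIAL
  pos 10: '^' -> SPECIAL
  pos 15: ']' -> SPECIAL
  pos 17: '{' -> SPECIAL
Special chars found: ['+', '{', '^', ']', '{']
Total: 5

5


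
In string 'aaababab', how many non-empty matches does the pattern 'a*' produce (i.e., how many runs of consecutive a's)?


Pattern 'a*' matches zero or more a's. We want non-empty runs of consecutive a's.
String: 'aaababab'
Walking through the string to find runs of a's:
  Run 1: positions 0-2 -> 'aaa'
  Run 2: positions 4-4 -> 'a'
  Run 3: positions 6-6 -> 'a'
Non-empty runs found: ['aaa', 'a', 'a']
Count: 3

3


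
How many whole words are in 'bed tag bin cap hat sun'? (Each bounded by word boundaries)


Word boundaries (\b) mark the start/end of each word.
Text: 'bed tag bin cap hat sun'
Splitting by whitespace:
  Word 1: 'bed'
  Word 2: 'tag'
  Word 3: 'bin'
  Word 4: 'cap'
  Word 5: 'hat'
  Word 6: 'sun'
Total whole words: 6

6


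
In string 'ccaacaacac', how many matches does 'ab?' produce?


Pattern 'ab?' matches 'a' optionally followed by 'b'.
String: 'ccaacaacac'
Scanning left to right for 'a' then checking next char:
  Match 1: 'a' (a not followed by b)
  Match 2: 'a' (a not followed by b)
  Match 3: 'a' (a not followed by b)
  Match 4: 'a' (a not followed by b)
  Match 5: 'a' (a not followed by b)
Total matches: 5

5


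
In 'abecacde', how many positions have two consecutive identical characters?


Looking for consecutive identical characters in 'abecacde':
  pos 0-1: 'a' vs 'b' -> different
  pos 1-2: 'b' vs 'e' -> different
  pos 2-3: 'e' vs 'c' -> different
  pos 3-4: 'c' vs 'a' -> different
  pos 4-5: 'a' vs 'c' -> different
  pos 5-6: 'c' vs 'd' -> different
  pos 6-7: 'd' vs 'e' -> different
Consecutive identical pairs: []
Count: 0

0


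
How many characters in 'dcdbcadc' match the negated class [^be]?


Negated class [^be] matches any char NOT in {b, e}
Scanning 'dcdbcadc':
  pos 0: 'd' -> MATCH
  pos 1: 'c' -> MATCH
  pos 2: 'd' -> MATCH
  pos 3: 'b' -> no (excluded)
  pos 4: 'c' -> MATCH
  pos 5: 'a' -> MATCH
  pos 6: 'd' -> MATCH
  pos 7: 'c' -> MATCH
Total matches: 7

7


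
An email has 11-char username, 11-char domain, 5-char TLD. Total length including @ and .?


An email address has format: username@domain.tld
Username length: 11
'@' character: 1
Domain length: 11
'.' character: 1
TLD length: 5
Total = 11 + 1 + 11 + 1 + 5 = 29

29


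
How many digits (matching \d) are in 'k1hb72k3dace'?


\d matches any digit 0-9.
Scanning 'k1hb72k3dace':
  pos 1: '1' -> DIGIT
  pos 4: '7' -> DIGIT
  pos 5: '2' -> DIGIT
  pos 7: '3' -> DIGIT
Digits found: ['1', '7', '2', '3']
Total: 4

4


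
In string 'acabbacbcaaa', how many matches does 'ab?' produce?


Pattern 'ab?' matches 'a' optionally followed by 'b'.
String: 'acabbacbcaaa'
Scanning left to right for 'a' then checking next char:
  Match 1: 'a' (a not followed by b)
  Match 2: 'ab' (a followed by b)
  Match 3: 'a' (a not followed by b)
  Match 4: 'a' (a not followed by b)
  Match 5: 'a' (a not followed by b)
  Match 6: 'a' (a not followed by b)
Total matches: 6

6


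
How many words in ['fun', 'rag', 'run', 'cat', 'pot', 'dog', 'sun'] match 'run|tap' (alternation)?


Alternation 'run|tap' matches either 'run' or 'tap'.
Checking each word:
  'fun' -> no
  'rag' -> no
  'run' -> MATCH
  'cat' -> no
  'pot' -> no
  'dog' -> no
  'sun' -> no
Matches: ['run']
Count: 1

1


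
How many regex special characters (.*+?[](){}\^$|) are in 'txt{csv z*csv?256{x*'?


Regex special characters are: . * + ? [ ] ( ) { } \ ^ $ |
Scanning 'txt{csv z*csv?256{x*':
  pos 3: '{' -> SPECIAL
  pos 9: '*' -> SPECIAL
  pos 13: '?' -> SPECIAL
  pos 17: '{' -> SPECIAL
  pos 19: '*' -> SPECIAL
Special chars found: ['{', '*', '?', '{', '*']
Total: 5

5


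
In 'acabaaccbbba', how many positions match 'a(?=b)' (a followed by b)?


Lookahead 'a(?=b)' matches 'a' only when followed by 'b'.
String: 'acabaaccbbba'
Checking each position where char is 'a':
  pos 0: 'a' -> no (next='c')
  pos 2: 'a' -> MATCH (next='b')
  pos 4: 'a' -> no (next='a')
  pos 5: 'a' -> no (next='c')
Matching positions: [2]
Count: 1

1


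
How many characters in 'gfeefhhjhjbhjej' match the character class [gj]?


Character class [gj] matches any of: {g, j}
Scanning string 'gfeefhhjhjbhjej' character by character:
  pos 0: 'g' -> MATCH
  pos 1: 'f' -> no
  pos 2: 'e' -> no
  pos 3: 'e' -> no
  pos 4: 'f' -> no
  pos 5: 'h' -> no
  pos 6: 'h' -> no
  pos 7: 'j' -> MATCH
  pos 8: 'h' -> no
  pos 9: 'j' -> MATCH
  pos 10: 'b' -> no
  pos 11: 'h' -> no
  pos 12: 'j' -> MATCH
  pos 13: 'e' -> no
  pos 14: 'j' -> MATCH
Total matches: 5

5


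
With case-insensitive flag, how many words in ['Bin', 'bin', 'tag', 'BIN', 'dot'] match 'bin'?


Case-insensitive matching: compare each word's lowercase form to 'bin'.
  'Bin' -> lower='bin' -> MATCH
  'bin' -> lower='bin' -> MATCH
  'tag' -> lower='tag' -> no
  'BIN' -> lower='bin' -> MATCH
  'dot' -> lower='dot' -> no
Matches: ['Bin', 'bin', 'BIN']
Count: 3

3


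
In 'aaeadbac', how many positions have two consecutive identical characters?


Looking for consecutive identical characters in 'aaeadbac':
  pos 0-1: 'a' vs 'a' -> MATCH ('aa')
  pos 1-2: 'a' vs 'e' -> different
  pos 2-3: 'e' vs 'a' -> different
  pos 3-4: 'a' vs 'd' -> different
  pos 4-5: 'd' vs 'b' -> different
  pos 5-6: 'b' vs 'a' -> different
  pos 6-7: 'a' vs 'c' -> different
Consecutive identical pairs: ['aa']
Count: 1

1


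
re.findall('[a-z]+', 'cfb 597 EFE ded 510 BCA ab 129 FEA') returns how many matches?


Pattern '[a-z]+' finds one or more lowercase letters.
Text: 'cfb 597 EFE ded 510 BCA ab 129 FEA'
Scanning for matches:
  Match 1: 'cfb'
  Match 2: 'ded'
  Match 3: 'ab'
Total matches: 3

3


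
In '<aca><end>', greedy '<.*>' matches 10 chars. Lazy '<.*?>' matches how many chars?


Greedy '<.*>' tries to match as MUCH as possible.
Lazy '<.*?>' tries to match as LITTLE as possible.

String: '<aca><end>'
Greedy '<.*>' starts at first '<' and extends to the LAST '>': '<aca><end>' (10 chars)
Lazy '<.*?>' starts at first '<' and stops at the FIRST '>': '<aca>' (5 chars)

5


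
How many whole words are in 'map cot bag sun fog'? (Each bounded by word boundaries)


Word boundaries (\b) mark the start/end of each word.
Text: 'map cot bag sun fog'
Splitting by whitespace:
  Word 1: 'map'
  Word 2: 'cot'
  Word 3: 'bag'
  Word 4: 'sun'
  Word 5: 'fog'
Total whole words: 5

5


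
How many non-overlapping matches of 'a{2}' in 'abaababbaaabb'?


Pattern 'a{2}' matches exactly 2 consecutive a's (greedy, non-overlapping).
String: 'abaababbaaabb'
Scanning for runs of a's:
  Run at pos 0: 'a' (length 1) -> 0 match(es)
  Run at pos 2: 'aa' (length 2) -> 1 match(es)
  Run at pos 5: 'a' (length 1) -> 0 match(es)
  Run at pos 8: 'aaa' (length 3) -> 1 match(es)
Matches found: ['aa', 'aa']
Total: 2

2


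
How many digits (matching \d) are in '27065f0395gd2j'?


\d matches any digit 0-9.
Scanning '27065f0395gd2j':
  pos 0: '2' -> DIGIT
  pos 1: '7' -> DIGIT
  pos 2: '0' -> DIGIT
  pos 3: '6' -> DIGIT
  pos 4: '5' -> DIGIT
  pos 6: '0' -> DIGIT
  pos 7: '3' -> DIGIT
  pos 8: '9' -> DIGIT
  pos 9: '5' -> DIGIT
  pos 12: '2' -> DIGIT
Digits found: ['2', '7', '0', '6', '5', '0', '3', '9', '5', '2']
Total: 10

10


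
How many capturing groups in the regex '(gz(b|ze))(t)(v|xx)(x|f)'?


To count capturing groups, count each '(' that starts a group.
Pattern: '(gz(b|ze))(t)(v|xx)(x|f)'
Walking through the pattern:
  Position 0: '(' -> group #1
  Position 3: '(' -> group #2
  Position 10: '(' -> group #3
  Position 13: '(' -> group #4
  Position 19: '(' -> group #5
Total capturing groups: 5

5


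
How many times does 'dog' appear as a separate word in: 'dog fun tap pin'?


Scanning each word for exact match 'dog':
  Word 1: 'dog' -> MATCH
  Word 2: 'fun' -> no
  Word 3: 'tap' -> no
  Word 4: 'pin' -> no
Total matches: 1

1


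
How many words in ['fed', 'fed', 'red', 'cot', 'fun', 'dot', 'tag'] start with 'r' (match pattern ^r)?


Pattern ^r anchors to start of word. Check which words begin with 'r':
  'fed' -> no
  'fed' -> no
  'red' -> MATCH (starts with 'r')
  'cot' -> no
  'fun' -> no
  'dot' -> no
  'tag' -> no
Matching words: ['red']
Count: 1

1


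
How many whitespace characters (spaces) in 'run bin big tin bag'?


\s matches whitespace characters (spaces, tabs, etc.).
Text: 'run bin big tin bag'
This text has 5 words separated by spaces.
Number of spaces = number of words - 1 = 5 - 1 = 4

4


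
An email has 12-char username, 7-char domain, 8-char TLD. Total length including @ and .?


An email address has format: username@domain.tld
Username length: 12
'@' character: 1
Domain length: 7
'.' character: 1
TLD length: 8
Total = 12 + 1 + 7 + 1 + 8 = 29

29


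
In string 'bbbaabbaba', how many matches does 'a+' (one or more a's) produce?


Pattern 'a+' matches one or more consecutive a's.
String: 'bbbaabbaba'
Scanning for runs of a:
  Match 1: 'aa' (length 2)
  Match 2: 'a' (length 1)
  Match 3: 'a' (length 1)
Total matches: 3

3


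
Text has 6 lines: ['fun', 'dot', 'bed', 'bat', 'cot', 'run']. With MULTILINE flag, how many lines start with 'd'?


With MULTILINE flag, ^ matches the start of each line.
Lines: ['fun', 'dot', 'bed', 'bat', 'cot', 'run']
Checking which lines start with 'd':
  Line 1: 'fun' -> no
  Line 2: 'dot' -> MATCH
  Line 3: 'bed' -> no
  Line 4: 'bat' -> no
  Line 5: 'cot' -> no
  Line 6: 'run' -> no
Matching lines: ['dot']
Count: 1

1


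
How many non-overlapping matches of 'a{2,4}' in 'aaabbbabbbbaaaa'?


Pattern 'a{2,4}' matches between 2 and 4 consecutive a's (greedy).
String: 'aaabbbabbbbaaaa'
Finding runs of a's and applying greedy matching:
  Run at pos 0: 'aaa' (length 3)
  Run at pos 6: 'a' (length 1)
  Run at pos 11: 'aaaa' (length 4)
Matches: ['aaa', 'aaaa']
Count: 2

2


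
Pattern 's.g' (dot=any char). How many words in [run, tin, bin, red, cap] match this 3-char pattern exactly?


Pattern 's.g' means: starts with 's', any single char, ends with 'g'.
Checking each word (must be exactly 3 chars):
  'run' (len=3): no
  'tin' (len=3): no
  'bin' (len=3): no
  'red' (len=3): no
  'cap' (len=3): no
Matching words: []
Total: 0

0


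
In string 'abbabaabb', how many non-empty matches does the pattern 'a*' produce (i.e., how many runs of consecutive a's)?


Pattern 'a*' matches zero or more a's. We want non-empty runs of consecutive a's.
String: 'abbabaabb'
Walking through the string to find runs of a's:
  Run 1: positions 0-0 -> 'a'
  Run 2: positions 3-3 -> 'a'
  Run 3: positions 5-6 -> 'aa'
Non-empty runs found: ['a', 'a', 'aa']
Count: 3

3


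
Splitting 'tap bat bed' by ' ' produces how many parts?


Splitting by ' ' breaks the string at each occurrence of the separator.
Text: 'tap bat bed'
Parts after split:
  Part 1: 'tap'
  Part 2: 'bat'
  Part 3: 'bed'
Total parts: 3

3


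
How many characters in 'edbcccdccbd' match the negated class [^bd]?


Negated class [^bd] matches any char NOT in {b, d}
Scanning 'edbcccdccbd':
  pos 0: 'e' -> MATCH
  pos 1: 'd' -> no (excluded)
  pos 2: 'b' -> no (excluded)
  pos 3: 'c' -> MATCH
  pos 4: 'c' -> MATCH
  pos 5: 'c' -> MATCH
  pos 6: 'd' -> no (excluded)
  pos 7: 'c' -> MATCH
  pos 8: 'c' -> MATCH
  pos 9: 'b' -> no (excluded)
  pos 10: 'd' -> no (excluded)
Total matches: 6

6


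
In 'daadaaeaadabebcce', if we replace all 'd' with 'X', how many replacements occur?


re.sub('d', 'X', text) replaces every occurrence of 'd' with 'X'.
Text: 'daadaaeaadabebcce'
Scanning for 'd':
  pos 0: 'd' -> replacement #1
  pos 3: 'd' -> replacement #2
  pos 9: 'd' -> replacement #3
Total replacements: 3

3


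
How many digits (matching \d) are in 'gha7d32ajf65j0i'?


\d matches any digit 0-9.
Scanning 'gha7d32ajf65j0i':
  pos 3: '7' -> DIGIT
  pos 5: '3' -> DIGIT
  pos 6: '2' -> DIGIT
  pos 10: '6' -> DIGIT
  pos 11: '5' -> DIGIT
  pos 13: '0' -> DIGIT
Digits found: ['7', '3', '2', '6', '5', '0']
Total: 6

6


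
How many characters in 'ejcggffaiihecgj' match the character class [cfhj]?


Character class [cfhj] matches any of: {c, f, h, j}
Scanning string 'ejcggffaiihecgj' character by character:
  pos 0: 'e' -> no
  pos 1: 'j' -> MATCH
  pos 2: 'c' -> MATCH
  pos 3: 'g' -> no
  pos 4: 'g' -> no
  pos 5: 'f' -> MATCH
  pos 6: 'f' -> MATCH
  pos 7: 'a' -> no
  pos 8: 'i' -> no
  pos 9: 'i' -> no
  pos 10: 'h' -> MATCH
  pos 11: 'e' -> no
  pos 12: 'c' -> MATCH
  pos 13: 'g' -> no
  pos 14: 'j' -> MATCH
Total matches: 7

7


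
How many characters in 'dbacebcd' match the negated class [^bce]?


Negated class [^bce] matches any char NOT in {b, c, e}
Scanning 'dbacebcd':
  pos 0: 'd' -> MATCH
  pos 1: 'b' -> no (excluded)
  pos 2: 'a' -> MATCH
  pos 3: 'c' -> no (excluded)
  pos 4: 'e' -> no (excluded)
  pos 5: 'b' -> no (excluded)
  pos 6: 'c' -> no (excluded)
  pos 7: 'd' -> MATCH
Total matches: 3

3


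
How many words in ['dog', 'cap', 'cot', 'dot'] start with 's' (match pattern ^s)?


Pattern ^s anchors to start of word. Check which words begin with 's':
  'dog' -> no
  'cap' -> no
  'cot' -> no
  'dot' -> no
Matching words: []
Count: 0

0


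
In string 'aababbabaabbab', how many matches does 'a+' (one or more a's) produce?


Pattern 'a+' matches one or more consecutive a's.
String: 'aababbabaabbab'
Scanning for runs of a:
  Match 1: 'aa' (length 2)
  Match 2: 'a' (length 1)
  Match 3: 'a' (length 1)
  Match 4: 'aa' (length 2)
  Match 5: 'a' (length 1)
Total matches: 5

5


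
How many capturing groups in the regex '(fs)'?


To count capturing groups, count each '(' that starts a group.
Pattern: '(fs)'
Walking through the pattern:
  Position 0: '(' -> group #1
Total capturing groups: 1

1


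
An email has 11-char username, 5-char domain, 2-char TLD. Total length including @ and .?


An email address has format: username@domain.tld
Username length: 11
'@' character: 1
Domain length: 5
'.' character: 1
TLD length: 2
Total = 11 + 1 + 5 + 1 + 2 = 20

20


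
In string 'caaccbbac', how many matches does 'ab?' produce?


Pattern 'ab?' matches 'a' optionally followed by 'b'.
String: 'caaccbbac'
Scanning left to right for 'a' then checking next char:
  Match 1: 'a' (a not followed by b)
  Match 2: 'a' (a not followed by b)
  Match 3: 'a' (a not followed by b)
Total matches: 3

3


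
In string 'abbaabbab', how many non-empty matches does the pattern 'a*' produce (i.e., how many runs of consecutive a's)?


Pattern 'a*' matches zero or more a's. We want non-empty runs of consecutive a's.
String: 'abbaabbab'
Walking through the string to find runs of a's:
  Run 1: positions 0-0 -> 'a'
  Run 2: positions 3-4 -> 'aa'
  Run 3: positions 7-7 -> 'a'
Non-empty runs found: ['a', 'aa', 'a']
Count: 3

3


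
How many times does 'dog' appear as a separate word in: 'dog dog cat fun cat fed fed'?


Scanning each word for exact match 'dog':
  Word 1: 'dog' -> MATCH
  Word 2: 'dog' -> MATCH
  Word 3: 'cat' -> no
  Word 4: 'fun' -> no
  Word 5: 'cat' -> no
  Word 6: 'fed' -> no
  Word 7: 'fed' -> no
Total matches: 2

2


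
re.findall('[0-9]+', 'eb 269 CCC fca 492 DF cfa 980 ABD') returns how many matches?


Pattern '[0-9]+' finds one or more digits.
Text: 'eb 269 CCC fca 492 DF cfa 980 ABD'
Scanning for matches:
  Match 1: '269'
  Match 2: '492'
  Match 3: '980'
Total matches: 3

3


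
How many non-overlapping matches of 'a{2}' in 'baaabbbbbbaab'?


Pattern 'a{2}' matches exactly 2 consecutive a's (greedy, non-overlapping).
String: 'baaabbbbbbaab'
Scanning for runs of a's:
  Run at pos 1: 'aaa' (length 3) -> 1 match(es)
  Run at pos 10: 'aa' (length 2) -> 1 match(es)
Matches found: ['aa', 'aa']
Total: 2

2


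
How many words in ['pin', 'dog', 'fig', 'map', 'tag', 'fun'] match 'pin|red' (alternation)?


Alternation 'pin|red' matches either 'pin' or 'red'.
Checking each word:
  'pin' -> MATCH
  'dog' -> no
  'fig' -> no
  'map' -> no
  'tag' -> no
  'fun' -> no
Matches: ['pin']
Count: 1

1


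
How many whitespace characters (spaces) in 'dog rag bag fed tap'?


\s matches whitespace characters (spaces, tabs, etc.).
Text: 'dog rag bag fed tap'
This text has 5 words separated by spaces.
Number of spaces = number of words - 1 = 5 - 1 = 4

4


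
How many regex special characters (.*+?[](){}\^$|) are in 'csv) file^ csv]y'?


Regex special characters are: . * + ? [ ] ( ) { } \ ^ $ |
Scanning 'csv) file^ csv]y':
  pos 3: ')' -> SPECIAL
  pos 9: '^' -> SPECIAL
  pos 14: ']' -> SPECIAL
Special chars found: [')', '^', ']']
Total: 3

3


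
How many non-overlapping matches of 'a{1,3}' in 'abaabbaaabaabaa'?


Pattern 'a{1,3}' matches between 1 and 3 consecutive a's (greedy).
String: 'abaabbaaabaabaa'
Finding runs of a's and applying greedy matching:
  Run at pos 0: 'a' (length 1)
  Run at pos 2: 'aa' (length 2)
  Run at pos 6: 'aaa' (length 3)
  Run at pos 10: 'aa' (length 2)
  Run at pos 13: 'aa' (length 2)
Matches: ['a', 'aa', 'aaa', 'aa', 'aa']
Count: 5

5
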